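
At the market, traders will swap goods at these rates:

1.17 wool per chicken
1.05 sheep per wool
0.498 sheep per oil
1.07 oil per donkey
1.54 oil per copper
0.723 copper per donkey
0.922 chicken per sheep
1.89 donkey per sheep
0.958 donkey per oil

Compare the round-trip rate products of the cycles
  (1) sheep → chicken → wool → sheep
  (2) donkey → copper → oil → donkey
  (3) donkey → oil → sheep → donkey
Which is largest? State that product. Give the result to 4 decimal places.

1.1327

(1) 0.922 × 1.17 × 1.05 = 1.13268
(2) 0.723 × 1.54 × 0.958 = 1.06666
(3) 1.07 × 0.498 × 1.89 = 1.00711
Highest is cycle (1) at 1.1327 (>1, arbitrage).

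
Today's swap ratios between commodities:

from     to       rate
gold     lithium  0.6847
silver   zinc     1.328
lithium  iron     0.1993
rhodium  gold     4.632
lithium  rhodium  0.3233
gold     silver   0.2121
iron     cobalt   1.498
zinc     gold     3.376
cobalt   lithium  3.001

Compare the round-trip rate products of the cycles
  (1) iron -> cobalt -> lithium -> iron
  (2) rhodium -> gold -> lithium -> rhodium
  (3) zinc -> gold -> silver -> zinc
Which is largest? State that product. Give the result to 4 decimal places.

1.0254

(1) 1.498 × 3.001 × 0.1993 = 0.89595
(2) 4.632 × 0.6847 × 0.3233 = 1.02536
(3) 3.376 × 0.2121 × 1.328 = 0.95091
Highest is cycle (2) at 1.0254 (>1, arbitrage).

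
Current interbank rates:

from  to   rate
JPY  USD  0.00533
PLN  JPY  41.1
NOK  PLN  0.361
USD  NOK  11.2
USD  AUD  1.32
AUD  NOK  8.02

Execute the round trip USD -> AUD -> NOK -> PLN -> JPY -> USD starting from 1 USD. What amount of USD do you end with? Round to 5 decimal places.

0.83719

1 USD × 1.32 = 1.32 AUD
1.32 AUD × 8.02 = 10.5864 NOK
10.5864 NOK × 0.361 = 3.8216904 PLN
3.8216904 PLN × 41.1 = 157.07147544 JPY
157.07147544 JPY × 0.00533 = 0.8371909640952 USD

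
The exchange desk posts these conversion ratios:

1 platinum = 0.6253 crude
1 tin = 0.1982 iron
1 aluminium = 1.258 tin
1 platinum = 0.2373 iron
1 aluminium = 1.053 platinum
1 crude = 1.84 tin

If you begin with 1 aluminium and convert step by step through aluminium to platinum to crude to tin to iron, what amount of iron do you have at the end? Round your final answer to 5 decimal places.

0.24013

1 aluminium × 1.053 = 1.053 platinum
1.053 platinum × 0.6253 = 0.6584409 crude
0.6584409 crude × 1.84 = 1.211531256 tin
1.211531256 tin × 0.1982 = 0.2401254949392 iron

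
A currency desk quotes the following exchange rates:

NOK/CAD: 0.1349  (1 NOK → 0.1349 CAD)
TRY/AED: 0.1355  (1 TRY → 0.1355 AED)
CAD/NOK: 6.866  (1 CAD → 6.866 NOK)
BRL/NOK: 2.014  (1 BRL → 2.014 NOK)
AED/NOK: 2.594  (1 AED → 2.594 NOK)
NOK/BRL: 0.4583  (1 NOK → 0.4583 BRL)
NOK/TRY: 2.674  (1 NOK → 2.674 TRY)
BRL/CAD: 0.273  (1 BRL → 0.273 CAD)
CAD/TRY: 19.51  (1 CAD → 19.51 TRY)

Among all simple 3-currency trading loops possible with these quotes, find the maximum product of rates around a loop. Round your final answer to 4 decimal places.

AED→NOK→TRY→AED: 2.594 × 2.674 × 0.1355 = 0.93988
BRL→CAD→NOK→BRL: 0.273 × 6.866 × 0.4583 = 0.85905
Maximum is AED→NOK→TRY→AED at 0.9399; no arbitrage — every cycle loses value.

0.9399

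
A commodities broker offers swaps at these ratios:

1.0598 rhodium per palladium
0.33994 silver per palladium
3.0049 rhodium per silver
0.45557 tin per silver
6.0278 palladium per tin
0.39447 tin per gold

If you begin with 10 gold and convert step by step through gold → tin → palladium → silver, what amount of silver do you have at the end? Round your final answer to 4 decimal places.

10 gold × 0.39447 = 3.9447 tin
3.9447 tin × 6.0278 = 23.77786266 palladium
23.77786266 palladium × 0.33994 = 8.0830466326404 silver

8.0830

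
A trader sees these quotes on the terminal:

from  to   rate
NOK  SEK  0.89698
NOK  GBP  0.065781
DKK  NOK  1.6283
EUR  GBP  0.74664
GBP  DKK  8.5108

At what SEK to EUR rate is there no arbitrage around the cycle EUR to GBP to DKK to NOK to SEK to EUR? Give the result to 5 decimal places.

Known legs of the cycle: 0.74664 × 8.5108 × 1.6283 × 0.89698 = 9.281086498874006208
For no arbitrage the full-cycle product must be 1, so the missing rate is 1 / 9.281086498874006208 ≈ 0.1077460.

0.10775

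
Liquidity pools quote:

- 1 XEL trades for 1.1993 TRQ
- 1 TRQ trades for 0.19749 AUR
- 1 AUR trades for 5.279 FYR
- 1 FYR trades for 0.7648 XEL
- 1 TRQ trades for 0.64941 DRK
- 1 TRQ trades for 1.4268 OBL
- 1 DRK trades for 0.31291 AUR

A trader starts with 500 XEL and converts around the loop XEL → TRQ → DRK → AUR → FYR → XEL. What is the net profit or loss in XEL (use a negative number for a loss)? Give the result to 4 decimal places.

500 XEL × 1.1993 = 599.65 TRQ
599.65 TRQ × 0.64941 = 389.4187065 DRK
389.4187065 DRK × 0.31291 = 121.853007450915 AUR
121.853007450915 AUR × 5.279 = 643.262026333380285 FYR
643.262026333380285 FYR × 0.7648 = 491.966797739769241968 XEL
Net change: 491.966797739769241968 − 500 = -8.033202260230758032 XEL

-8.0332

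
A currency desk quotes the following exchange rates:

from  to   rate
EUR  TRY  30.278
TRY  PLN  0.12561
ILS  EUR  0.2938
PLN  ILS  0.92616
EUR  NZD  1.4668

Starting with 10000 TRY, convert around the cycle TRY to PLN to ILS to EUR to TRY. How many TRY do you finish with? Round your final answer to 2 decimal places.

10000 TRY × 0.12561 = 1256.1 PLN
1256.1 PLN × 0.92616 = 1163.349576 ILS
1163.349576 ILS × 0.2938 = 341.7921054288 EUR
341.7921054288 EUR × 30.278 = 10348.7813681732064 TRY

10348.78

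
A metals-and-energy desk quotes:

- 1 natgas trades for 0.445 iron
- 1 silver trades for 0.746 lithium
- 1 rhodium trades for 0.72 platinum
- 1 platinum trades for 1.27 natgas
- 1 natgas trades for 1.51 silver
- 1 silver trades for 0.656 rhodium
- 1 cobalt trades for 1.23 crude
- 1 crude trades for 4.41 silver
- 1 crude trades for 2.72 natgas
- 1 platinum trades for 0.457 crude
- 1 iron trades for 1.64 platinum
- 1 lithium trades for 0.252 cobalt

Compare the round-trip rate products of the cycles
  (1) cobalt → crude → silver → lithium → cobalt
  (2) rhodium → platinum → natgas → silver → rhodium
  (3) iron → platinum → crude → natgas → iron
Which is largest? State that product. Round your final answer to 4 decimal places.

(1) 1.23 × 4.41 × 0.746 × 0.252 = 1.01973
(2) 0.72 × 1.27 × 1.51 × 0.656 = 0.90577
(3) 1.64 × 0.457 × 2.72 × 0.445 = 0.90717
Highest is cycle (1) at 1.0197 (>1, arbitrage).

1.0197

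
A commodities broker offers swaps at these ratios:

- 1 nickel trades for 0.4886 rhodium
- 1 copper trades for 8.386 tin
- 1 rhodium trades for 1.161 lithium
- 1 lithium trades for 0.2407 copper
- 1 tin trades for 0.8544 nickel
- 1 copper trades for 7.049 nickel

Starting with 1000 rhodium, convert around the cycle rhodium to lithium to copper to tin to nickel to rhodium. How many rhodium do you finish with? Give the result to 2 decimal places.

1000 rhodium × 1.161 = 1161 lithium
1161 lithium × 0.2407 = 279.4527 copper
279.4527 copper × 8.386 = 2343.4903422 tin
2343.4903422 tin × 0.8544 = 2002.27814837568 nickel
2002.27814837568 nickel × 0.4886 = 978.313103296357248 rhodium

978.31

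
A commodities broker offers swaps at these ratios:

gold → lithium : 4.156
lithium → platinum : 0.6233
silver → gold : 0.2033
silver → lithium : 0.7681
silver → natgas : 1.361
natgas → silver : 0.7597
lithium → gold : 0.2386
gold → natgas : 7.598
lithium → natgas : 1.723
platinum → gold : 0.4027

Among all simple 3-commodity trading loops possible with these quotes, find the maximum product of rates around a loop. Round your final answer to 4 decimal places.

1.1735

silver→gold→natgas→silver: 0.2033 × 7.598 × 0.7597 = 1.17349
platinum→gold→lithium→platinum: 0.4027 × 4.156 × 0.6233 = 1.04317
lithium→natgas→silver→lithium: 1.723 × 0.7597 × 0.7681 = 1.00541
Maximum is silver→gold→natgas→silver at 1.1735; arbitrage exists.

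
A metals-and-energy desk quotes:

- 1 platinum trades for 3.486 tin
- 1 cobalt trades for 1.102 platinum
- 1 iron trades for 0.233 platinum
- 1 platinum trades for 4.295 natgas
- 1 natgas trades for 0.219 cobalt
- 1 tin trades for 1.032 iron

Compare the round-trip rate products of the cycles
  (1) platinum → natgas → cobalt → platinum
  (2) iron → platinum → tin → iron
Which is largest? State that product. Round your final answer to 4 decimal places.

(1) 4.295 × 0.219 × 1.102 = 1.03655
(2) 0.233 × 3.486 × 1.032 = 0.83823
Highest is cycle (1) at 1.0365 (>1, arbitrage).

1.0365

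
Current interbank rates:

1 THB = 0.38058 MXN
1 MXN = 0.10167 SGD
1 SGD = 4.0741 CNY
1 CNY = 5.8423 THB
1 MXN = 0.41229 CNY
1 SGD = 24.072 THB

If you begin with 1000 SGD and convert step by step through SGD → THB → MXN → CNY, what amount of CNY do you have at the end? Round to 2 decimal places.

3777.12

1000 SGD × 24.072 = 24072 THB
24072 THB × 0.38058 = 9161.32176 MXN
9161.32176 MXN × 0.41229 = 3777.1213484304 CNY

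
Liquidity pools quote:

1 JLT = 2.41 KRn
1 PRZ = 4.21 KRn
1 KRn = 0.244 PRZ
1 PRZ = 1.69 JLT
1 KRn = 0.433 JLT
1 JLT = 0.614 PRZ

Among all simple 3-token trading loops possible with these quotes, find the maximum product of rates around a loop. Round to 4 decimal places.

1.1193

KRn→JLT→PRZ→KRn: 0.433 × 0.614 × 4.21 = 1.11928
KRn→PRZ→JLT→KRn: 0.244 × 1.69 × 2.41 = 0.99379
Maximum is KRn→JLT→PRZ→KRn at 1.1193; arbitrage exists.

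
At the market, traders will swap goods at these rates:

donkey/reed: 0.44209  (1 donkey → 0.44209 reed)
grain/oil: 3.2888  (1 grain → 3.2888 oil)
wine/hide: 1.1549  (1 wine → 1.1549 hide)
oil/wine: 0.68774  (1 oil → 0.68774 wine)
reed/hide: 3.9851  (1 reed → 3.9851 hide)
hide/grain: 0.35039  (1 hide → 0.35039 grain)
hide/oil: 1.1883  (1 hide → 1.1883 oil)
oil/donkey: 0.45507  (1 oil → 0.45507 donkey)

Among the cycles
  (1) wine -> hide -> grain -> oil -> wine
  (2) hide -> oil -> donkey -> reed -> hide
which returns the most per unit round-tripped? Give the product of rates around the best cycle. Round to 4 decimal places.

(1) 1.1549 × 0.35039 × 3.2888 × 0.68774 = 0.91529
(2) 1.1883 × 0.45507 × 0.44209 × 3.9851 = 0.95270
Highest is cycle (2) at 0.9527 (≤1, no arbitrage).

0.9527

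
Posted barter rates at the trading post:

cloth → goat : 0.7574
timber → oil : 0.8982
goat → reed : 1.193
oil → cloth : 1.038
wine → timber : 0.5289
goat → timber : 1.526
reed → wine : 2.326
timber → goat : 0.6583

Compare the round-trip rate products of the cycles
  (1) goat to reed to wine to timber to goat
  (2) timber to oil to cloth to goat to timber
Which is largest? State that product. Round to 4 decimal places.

(1) 1.193 × 2.326 × 0.5289 × 0.6583 = 0.96616
(2) 0.8982 × 1.038 × 0.7574 × 1.526 = 1.07758
Highest is cycle (2) at 1.0776 (>1, arbitrage).

1.0776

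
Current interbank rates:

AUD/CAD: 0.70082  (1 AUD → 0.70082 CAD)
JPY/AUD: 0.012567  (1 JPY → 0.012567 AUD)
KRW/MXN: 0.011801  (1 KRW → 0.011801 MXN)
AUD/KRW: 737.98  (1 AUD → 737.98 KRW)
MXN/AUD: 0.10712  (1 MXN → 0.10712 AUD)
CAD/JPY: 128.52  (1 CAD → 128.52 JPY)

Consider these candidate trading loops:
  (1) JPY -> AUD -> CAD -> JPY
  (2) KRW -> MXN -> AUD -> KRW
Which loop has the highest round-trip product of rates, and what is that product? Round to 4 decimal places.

1.1319

(1) 0.012567 × 0.70082 × 128.52 = 1.13190
(2) 0.011801 × 0.10712 × 737.98 = 0.93290
Highest is cycle (1) at 1.1319 (>1, arbitrage).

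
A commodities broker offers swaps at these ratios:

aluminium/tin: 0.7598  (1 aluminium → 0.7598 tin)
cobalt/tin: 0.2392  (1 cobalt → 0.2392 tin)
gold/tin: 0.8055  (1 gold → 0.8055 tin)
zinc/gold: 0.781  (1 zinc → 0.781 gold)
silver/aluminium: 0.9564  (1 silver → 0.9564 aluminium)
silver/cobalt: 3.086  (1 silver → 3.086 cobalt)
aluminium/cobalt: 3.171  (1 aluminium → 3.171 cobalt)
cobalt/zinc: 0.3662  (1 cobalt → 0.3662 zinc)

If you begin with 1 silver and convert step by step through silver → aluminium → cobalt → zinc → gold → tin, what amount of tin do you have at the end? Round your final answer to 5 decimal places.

1 silver × 0.9564 = 0.9564 aluminium
0.9564 aluminium × 3.171 = 3.0327444 cobalt
3.0327444 cobalt × 0.3662 = 1.11059099928 zinc
1.11059099928 zinc × 0.781 = 0.86737157043768 gold
0.86737157043768 gold × 0.8055 = 0.69866779998755124 tin

0.69867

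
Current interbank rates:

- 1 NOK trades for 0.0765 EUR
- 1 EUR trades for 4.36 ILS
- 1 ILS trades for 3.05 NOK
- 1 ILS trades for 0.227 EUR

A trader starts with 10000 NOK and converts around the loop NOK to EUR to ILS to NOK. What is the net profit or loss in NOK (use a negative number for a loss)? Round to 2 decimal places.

10000 NOK × 0.0765 = 765 EUR
765 EUR × 4.36 = 3335.4 ILS
3335.4 ILS × 3.05 = 10172.97 NOK
Net change: 10172.97 − 10000 = 172.97 NOK

172.97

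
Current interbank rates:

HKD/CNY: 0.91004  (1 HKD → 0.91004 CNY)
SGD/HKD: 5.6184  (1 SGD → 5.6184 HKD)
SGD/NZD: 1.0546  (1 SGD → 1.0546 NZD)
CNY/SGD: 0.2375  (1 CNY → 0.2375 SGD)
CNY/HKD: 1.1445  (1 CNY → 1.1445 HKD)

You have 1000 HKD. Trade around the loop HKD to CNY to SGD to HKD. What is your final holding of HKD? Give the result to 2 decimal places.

1214.33

1000 HKD × 0.91004 = 910.04 CNY
910.04 CNY × 0.2375 = 216.1345 SGD
216.1345 SGD × 5.6184 = 1214.3300748 HKD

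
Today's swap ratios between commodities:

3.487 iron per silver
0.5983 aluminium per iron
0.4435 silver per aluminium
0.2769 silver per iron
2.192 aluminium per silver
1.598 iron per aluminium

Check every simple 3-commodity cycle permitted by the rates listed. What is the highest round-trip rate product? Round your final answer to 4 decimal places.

0.9699

silver→aluminium→iron→silver: 2.192 × 1.598 × 0.2769 = 0.96993
silver→iron→aluminium→silver: 3.487 × 0.5983 × 0.4435 = 0.92526
Maximum is silver→aluminium→iron→silver at 0.9699; no arbitrage — every cycle loses value.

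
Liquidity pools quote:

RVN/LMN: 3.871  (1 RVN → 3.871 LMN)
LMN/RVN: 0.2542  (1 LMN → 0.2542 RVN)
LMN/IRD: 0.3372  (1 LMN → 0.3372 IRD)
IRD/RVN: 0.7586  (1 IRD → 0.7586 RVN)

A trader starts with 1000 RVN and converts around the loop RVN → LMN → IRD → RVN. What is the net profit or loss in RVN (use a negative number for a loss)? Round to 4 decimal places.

-9.7985

1000 RVN × 3.871 = 3871 LMN
3871 LMN × 0.3372 = 1305.3012 IRD
1305.3012 IRD × 0.7586 = 990.20149032 RVN
Net change: 990.20149032 − 1000 = -9.79850968 RVN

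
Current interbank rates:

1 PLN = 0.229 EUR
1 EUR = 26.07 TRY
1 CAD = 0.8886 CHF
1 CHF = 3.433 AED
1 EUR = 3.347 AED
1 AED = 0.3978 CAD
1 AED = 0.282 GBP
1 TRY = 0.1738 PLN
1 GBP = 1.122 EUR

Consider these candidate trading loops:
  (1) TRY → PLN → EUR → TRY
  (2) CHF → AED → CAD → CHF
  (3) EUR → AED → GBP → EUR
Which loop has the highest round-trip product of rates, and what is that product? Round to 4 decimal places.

(1) 0.1738 × 0.229 × 26.07 = 1.03759
(2) 3.433 × 0.3978 × 0.8886 = 1.21351
(3) 3.347 × 0.282 × 1.122 = 1.05900
Highest is cycle (2) at 1.2135 (>1, arbitrage).

1.2135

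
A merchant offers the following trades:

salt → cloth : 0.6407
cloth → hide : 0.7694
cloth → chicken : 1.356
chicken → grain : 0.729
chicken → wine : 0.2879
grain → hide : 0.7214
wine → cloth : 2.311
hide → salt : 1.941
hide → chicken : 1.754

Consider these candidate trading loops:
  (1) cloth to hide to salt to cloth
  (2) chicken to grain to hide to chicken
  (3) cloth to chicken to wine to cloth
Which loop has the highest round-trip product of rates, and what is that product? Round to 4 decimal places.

0.9568

(1) 0.7694 × 1.941 × 0.6407 = 0.95682
(2) 0.729 × 0.7214 × 1.754 = 0.92243
(3) 1.356 × 0.2879 × 2.311 = 0.90220
Highest is cycle (1) at 0.9568 (≤1, no arbitrage).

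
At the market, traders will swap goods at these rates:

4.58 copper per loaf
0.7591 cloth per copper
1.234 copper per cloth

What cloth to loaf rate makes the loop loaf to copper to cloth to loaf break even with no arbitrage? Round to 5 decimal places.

Known legs of the cycle: 4.58 × 0.7591 = 3.476678
For no arbitrage the full-cycle product must be 1, so the missing rate is 1 / 3.476678 ≈ 0.2876309.

0.28763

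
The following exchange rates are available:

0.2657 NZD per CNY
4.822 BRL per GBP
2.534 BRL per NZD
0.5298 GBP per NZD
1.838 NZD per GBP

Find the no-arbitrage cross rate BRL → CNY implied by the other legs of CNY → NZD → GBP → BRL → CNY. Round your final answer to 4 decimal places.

Known legs of the cycle: 0.2657 × 0.5298 × 4.822 = 0.67878262092
For no arbitrage the full-cycle product must be 1, so the missing rate is 1 / 0.67878262092 ≈ 1.473226.

1.4732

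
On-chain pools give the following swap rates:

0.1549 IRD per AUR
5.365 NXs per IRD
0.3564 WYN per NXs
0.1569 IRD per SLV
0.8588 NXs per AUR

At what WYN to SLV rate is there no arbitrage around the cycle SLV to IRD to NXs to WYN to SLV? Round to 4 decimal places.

Known legs of the cycle: 0.1569 × 5.365 × 0.3564 = 0.3000062934
For no arbitrage the full-cycle product must be 1, so the missing rate is 1 / 0.3000062934 ≈ 3.333263.

3.3333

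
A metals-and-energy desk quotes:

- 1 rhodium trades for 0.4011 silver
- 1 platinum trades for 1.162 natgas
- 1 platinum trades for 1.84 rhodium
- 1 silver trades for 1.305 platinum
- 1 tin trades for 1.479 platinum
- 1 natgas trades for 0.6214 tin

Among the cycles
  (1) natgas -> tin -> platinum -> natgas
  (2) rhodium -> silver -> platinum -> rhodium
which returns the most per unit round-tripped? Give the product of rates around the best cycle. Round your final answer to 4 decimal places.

1.0679

(1) 0.6214 × 1.479 × 1.162 = 1.06794
(2) 0.4011 × 1.305 × 1.84 = 0.96312
Highest is cycle (1) at 1.0679 (>1, arbitrage).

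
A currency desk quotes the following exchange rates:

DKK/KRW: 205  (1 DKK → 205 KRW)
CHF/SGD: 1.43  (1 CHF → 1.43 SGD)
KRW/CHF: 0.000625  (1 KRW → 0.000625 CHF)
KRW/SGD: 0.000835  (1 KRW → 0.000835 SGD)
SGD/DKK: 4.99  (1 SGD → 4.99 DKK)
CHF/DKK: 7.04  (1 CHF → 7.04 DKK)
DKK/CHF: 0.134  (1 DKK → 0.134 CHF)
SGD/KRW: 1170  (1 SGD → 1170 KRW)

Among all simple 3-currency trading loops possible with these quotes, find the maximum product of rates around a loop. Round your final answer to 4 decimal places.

1.0457

CHF→SGD→KRW→CHF: 1.43 × 1170 × 0.000625 = 1.04569
CHF→SGD→DKK→CHF: 1.43 × 4.99 × 0.134 = 0.95618
CHF→DKK→KRW→CHF: 7.04 × 205 × 0.000625 = 0.90200
KRW→SGD→DKK→KRW: 0.000835 × 4.99 × 205 = 0.85416
Maximum is CHF→SGD→KRW→CHF at 1.0457; arbitrage exists.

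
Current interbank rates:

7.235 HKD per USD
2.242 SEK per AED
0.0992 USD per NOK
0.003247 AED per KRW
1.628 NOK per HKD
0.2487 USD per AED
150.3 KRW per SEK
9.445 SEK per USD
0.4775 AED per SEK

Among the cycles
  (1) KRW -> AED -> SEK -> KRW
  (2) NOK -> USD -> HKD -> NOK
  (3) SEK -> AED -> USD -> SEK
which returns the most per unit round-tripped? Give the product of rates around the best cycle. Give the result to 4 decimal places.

1.1684

(1) 0.003247 × 2.242 × 150.3 = 1.09415
(2) 0.0992 × 7.235 × 1.628 = 1.16844
(3) 0.4775 × 0.2487 × 9.445 = 1.12163
Highest is cycle (2) at 1.1684 (>1, arbitrage).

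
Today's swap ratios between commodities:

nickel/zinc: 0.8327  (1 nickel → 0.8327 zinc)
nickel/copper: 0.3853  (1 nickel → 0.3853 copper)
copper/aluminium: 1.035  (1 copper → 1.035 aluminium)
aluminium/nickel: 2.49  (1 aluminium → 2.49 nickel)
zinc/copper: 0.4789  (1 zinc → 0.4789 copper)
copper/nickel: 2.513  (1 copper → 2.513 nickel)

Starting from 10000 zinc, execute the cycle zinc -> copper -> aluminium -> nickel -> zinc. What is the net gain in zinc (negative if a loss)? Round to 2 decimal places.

10000 zinc × 0.4789 = 4789 copper
4789 copper × 1.035 = 4956.615 aluminium
4956.615 aluminium × 2.49 = 12341.97135 nickel
12341.97135 nickel × 0.8327 = 10277.159543145 zinc
Net change: 10277.159543145 − 10000 = 277.159543145 zinc

277.16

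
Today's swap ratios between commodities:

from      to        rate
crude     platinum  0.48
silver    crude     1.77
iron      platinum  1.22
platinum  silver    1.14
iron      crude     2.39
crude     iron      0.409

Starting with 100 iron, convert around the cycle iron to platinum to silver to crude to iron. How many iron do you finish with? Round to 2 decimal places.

100 iron × 1.22 = 122 platinum
122 platinum × 1.14 = 139.08 silver
139.08 silver × 1.77 = 246.1716 crude
246.1716 crude × 0.409 = 100.6841844 iron

100.68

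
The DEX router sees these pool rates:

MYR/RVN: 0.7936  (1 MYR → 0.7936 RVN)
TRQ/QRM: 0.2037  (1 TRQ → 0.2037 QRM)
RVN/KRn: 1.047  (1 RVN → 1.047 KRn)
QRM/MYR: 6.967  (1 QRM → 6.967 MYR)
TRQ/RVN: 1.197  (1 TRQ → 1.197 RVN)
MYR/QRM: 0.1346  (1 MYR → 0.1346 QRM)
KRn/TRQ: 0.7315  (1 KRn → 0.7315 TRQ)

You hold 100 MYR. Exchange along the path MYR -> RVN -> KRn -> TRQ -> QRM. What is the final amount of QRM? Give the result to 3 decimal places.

100 MYR × 0.7936 = 79.36 RVN
79.36 RVN × 1.047 = 83.08992 KRn
83.08992 KRn × 0.7315 = 60.78027648 TRQ
60.78027648 TRQ × 0.2037 = 12.380942318976 QRM

12.381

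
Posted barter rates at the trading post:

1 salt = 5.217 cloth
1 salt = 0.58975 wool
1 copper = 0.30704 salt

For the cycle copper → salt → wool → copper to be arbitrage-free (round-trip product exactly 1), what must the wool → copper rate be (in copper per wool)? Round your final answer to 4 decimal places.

Known legs of the cycle: 0.30704 × 0.58975 = 0.18107684
For no arbitrage the full-cycle product must be 1, so the missing rate is 1 / 0.18107684 ≈ 5.522517.

5.5225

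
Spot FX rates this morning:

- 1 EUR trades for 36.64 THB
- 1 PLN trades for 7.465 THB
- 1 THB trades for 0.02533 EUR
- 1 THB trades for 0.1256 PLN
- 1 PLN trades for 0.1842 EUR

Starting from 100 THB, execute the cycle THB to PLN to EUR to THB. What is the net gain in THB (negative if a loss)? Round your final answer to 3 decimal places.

100 THB × 0.1256 = 12.56 PLN
12.56 PLN × 0.1842 = 2.313552 EUR
2.313552 EUR × 36.64 = 84.76854528 THB
Net change: 84.76854528 − 100 = -15.23145472 THB

-15.231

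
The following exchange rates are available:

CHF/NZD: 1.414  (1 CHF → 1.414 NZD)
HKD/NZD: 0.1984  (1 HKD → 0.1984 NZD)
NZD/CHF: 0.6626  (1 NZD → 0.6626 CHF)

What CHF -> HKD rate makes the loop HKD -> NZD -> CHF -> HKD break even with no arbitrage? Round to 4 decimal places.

Known legs of the cycle: 0.1984 × 0.6626 = 0.13145984
For no arbitrage the full-cycle product must be 1, so the missing rate is 1 / 0.13145984 ≈ 7.606886.

7.6069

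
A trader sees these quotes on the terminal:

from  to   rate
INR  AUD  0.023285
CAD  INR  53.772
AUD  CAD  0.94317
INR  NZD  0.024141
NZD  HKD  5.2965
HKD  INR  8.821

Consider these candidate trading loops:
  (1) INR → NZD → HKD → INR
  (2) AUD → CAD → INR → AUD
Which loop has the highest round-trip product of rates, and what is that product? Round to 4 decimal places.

1.1809

(1) 0.024141 × 5.2965 × 8.821 = 1.12788
(2) 0.94317 × 53.772 × 0.023285 = 1.18093
Highest is cycle (2) at 1.1809 (>1, arbitrage).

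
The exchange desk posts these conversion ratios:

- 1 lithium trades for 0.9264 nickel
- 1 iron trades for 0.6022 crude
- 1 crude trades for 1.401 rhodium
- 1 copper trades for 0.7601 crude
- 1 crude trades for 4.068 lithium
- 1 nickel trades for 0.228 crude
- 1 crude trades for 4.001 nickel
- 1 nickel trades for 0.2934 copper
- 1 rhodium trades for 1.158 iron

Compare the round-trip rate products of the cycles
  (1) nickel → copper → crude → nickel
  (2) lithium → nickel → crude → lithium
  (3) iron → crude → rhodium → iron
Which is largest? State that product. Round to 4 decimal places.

(1) 0.2934 × 0.7601 × 4.001 = 0.89228
(2) 0.9264 × 0.228 × 4.068 = 0.85924
(3) 0.6022 × 1.401 × 1.158 = 0.97698
Highest is cycle (3) at 0.9770 (≤1, no arbitrage).

0.9770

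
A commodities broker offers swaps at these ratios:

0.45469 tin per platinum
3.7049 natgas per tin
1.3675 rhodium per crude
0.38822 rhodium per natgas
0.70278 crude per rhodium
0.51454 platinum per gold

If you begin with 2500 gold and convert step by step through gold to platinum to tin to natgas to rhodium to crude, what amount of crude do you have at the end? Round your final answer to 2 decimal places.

591.22

2500 gold × 0.51454 = 1286.35 platinum
1286.35 platinum × 0.45469 = 584.8904815 tin
584.8904815 tin × 3.7049 = 2166.96074490935 natgas
2166.96074490935 natgas × 0.38822 = 841.257500388707857 rhodium
841.257500388707857 rhodium × 0.70278 = 591.21894612317610774246 crude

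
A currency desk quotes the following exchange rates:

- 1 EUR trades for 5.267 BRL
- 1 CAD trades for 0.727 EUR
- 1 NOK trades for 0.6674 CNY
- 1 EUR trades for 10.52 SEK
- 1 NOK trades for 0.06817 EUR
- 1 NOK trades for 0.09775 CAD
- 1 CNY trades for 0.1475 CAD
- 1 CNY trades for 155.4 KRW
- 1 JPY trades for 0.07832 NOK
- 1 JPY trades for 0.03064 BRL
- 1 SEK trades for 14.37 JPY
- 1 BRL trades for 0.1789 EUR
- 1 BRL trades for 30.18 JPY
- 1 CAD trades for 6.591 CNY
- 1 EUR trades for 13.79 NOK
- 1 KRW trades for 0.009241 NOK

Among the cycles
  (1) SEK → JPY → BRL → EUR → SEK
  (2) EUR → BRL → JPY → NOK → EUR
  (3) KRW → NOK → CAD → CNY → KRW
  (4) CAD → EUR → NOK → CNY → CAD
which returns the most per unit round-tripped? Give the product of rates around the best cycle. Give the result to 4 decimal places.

(1) 14.37 × 0.03064 × 0.1789 × 10.52 = 0.82865
(2) 5.267 × 30.18 × 0.07832 × 0.06817 = 0.84869
(3) 0.009241 × 0.09775 × 6.591 × 155.4 = 0.92521
(4) 0.727 × 13.79 × 0.6674 × 0.1475 = 0.98691
Highest is cycle (4) at 0.9869 (≤1, no arbitrage).

0.9869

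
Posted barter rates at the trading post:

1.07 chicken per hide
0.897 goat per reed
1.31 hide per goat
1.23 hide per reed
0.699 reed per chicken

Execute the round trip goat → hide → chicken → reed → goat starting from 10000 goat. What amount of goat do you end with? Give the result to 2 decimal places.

8788.70

10000 goat × 1.31 = 13100 hide
13100 hide × 1.07 = 14017 chicken
14017 chicken × 0.699 = 9797.883 reed
9797.883 reed × 0.897 = 8788.701051 goat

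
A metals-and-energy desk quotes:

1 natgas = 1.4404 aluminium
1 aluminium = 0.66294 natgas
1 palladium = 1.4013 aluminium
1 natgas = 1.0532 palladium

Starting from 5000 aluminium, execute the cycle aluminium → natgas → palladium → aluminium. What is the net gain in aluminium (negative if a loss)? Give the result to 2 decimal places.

5000 aluminium × 0.66294 = 3314.7 natgas
3314.7 natgas × 1.0532 = 3491.04204 palladium
3491.04204 palladium × 1.4013 = 4891.997210652 aluminium
Net change: 4891.997210652 − 5000 = -108.002789348 aluminium

-108.00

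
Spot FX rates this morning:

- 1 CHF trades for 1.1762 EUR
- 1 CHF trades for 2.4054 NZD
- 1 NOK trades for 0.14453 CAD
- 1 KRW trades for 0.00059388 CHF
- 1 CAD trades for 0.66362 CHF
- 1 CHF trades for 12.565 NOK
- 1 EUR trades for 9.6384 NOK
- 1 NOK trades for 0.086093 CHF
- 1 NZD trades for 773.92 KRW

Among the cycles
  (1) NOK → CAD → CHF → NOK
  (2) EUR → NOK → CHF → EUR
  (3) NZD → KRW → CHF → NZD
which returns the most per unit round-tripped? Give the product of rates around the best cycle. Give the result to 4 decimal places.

1.2051

(1) 0.14453 × 0.66362 × 12.565 = 1.20515
(2) 9.6384 × 0.086093 × 1.1762 = 0.97601
(3) 773.92 × 0.00059388 × 2.4054 = 1.10556
Highest is cycle (1) at 1.2051 (>1, arbitrage).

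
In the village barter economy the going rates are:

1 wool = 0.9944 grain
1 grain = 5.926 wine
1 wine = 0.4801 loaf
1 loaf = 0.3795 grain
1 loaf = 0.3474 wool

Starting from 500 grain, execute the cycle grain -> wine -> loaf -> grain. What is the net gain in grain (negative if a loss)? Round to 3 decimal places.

39.853

500 grain × 5.926 = 2963 wine
2963 wine × 0.4801 = 1422.5363 loaf
1422.5363 loaf × 0.3795 = 539.85252585 grain
Net change: 539.85252585 − 500 = 39.85252585 grain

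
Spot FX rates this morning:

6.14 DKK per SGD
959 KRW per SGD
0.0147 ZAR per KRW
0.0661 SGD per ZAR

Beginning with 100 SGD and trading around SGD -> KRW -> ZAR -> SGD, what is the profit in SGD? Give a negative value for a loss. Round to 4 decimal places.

-6.8168

100 SGD × 959 = 95900 KRW
95900 KRW × 0.0147 = 1409.73 ZAR
1409.73 ZAR × 0.0661 = 93.183153 SGD
Net change: 93.183153 − 100 = -6.816847 SGD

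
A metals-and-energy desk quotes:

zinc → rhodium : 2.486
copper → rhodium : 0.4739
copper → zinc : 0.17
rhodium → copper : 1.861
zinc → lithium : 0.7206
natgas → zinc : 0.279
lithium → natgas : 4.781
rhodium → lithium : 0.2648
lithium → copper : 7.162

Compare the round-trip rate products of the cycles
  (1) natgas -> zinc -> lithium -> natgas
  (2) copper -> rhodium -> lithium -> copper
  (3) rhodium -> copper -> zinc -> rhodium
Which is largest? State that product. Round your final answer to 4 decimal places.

(1) 0.279 × 0.7206 × 4.781 = 0.96121
(2) 0.4739 × 0.2648 × 7.162 = 0.89875
(3) 1.861 × 0.17 × 2.486 = 0.78650
Highest is cycle (1) at 0.9612 (≤1, no arbitrage).

0.9612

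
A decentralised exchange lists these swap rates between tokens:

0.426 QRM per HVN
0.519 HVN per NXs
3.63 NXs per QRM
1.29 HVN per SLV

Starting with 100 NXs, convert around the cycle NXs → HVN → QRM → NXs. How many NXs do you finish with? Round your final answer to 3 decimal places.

100 NXs × 0.519 = 51.9 HVN
51.9 HVN × 0.426 = 22.1094 QRM
22.1094 QRM × 3.63 = 80.257122 NXs

80.257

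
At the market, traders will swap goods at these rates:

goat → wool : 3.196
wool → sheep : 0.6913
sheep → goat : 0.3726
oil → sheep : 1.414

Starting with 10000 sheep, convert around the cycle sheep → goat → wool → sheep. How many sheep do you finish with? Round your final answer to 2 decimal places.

10000 sheep × 0.3726 = 3726 goat
3726 goat × 3.196 = 11908.296 wool
11908.296 wool × 0.6913 = 8232.2050248 sheep

8232.21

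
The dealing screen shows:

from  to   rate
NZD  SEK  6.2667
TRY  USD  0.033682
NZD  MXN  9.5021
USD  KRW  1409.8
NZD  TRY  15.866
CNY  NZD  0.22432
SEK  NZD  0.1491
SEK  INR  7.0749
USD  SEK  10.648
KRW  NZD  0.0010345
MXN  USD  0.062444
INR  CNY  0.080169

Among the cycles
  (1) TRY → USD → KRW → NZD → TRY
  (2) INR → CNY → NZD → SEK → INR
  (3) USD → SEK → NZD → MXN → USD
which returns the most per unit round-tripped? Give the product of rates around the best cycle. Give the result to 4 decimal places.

0.9420

(1) 0.033682 × 1409.8 × 0.0010345 × 15.866 = 0.77939
(2) 0.080169 × 0.22432 × 6.2667 × 7.0749 = 0.79732
(3) 10.648 × 0.1491 × 9.5021 × 0.062444 = 0.94201
Highest is cycle (3) at 0.9420 (≤1, no arbitrage).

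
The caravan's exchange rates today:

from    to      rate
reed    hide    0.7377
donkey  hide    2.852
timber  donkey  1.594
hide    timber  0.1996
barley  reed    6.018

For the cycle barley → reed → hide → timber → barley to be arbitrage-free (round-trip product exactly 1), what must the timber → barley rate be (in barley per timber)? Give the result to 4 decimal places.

1.1285

Known legs of the cycle: 6.018 × 0.7377 × 0.1996 = 0.88611992856
For no arbitrage the full-cycle product must be 1, so the missing rate is 1 / 0.88611992856 ≈ 1.128515.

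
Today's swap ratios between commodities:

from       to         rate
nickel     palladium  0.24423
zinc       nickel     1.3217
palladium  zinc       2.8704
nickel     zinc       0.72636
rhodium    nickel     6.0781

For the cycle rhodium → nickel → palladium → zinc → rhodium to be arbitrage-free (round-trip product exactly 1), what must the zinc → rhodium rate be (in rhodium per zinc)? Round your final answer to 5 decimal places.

0.23469

Known legs of the cycle: 6.0781 × 0.24423 × 2.8704 = 4.2609778035552
For no arbitrage the full-cycle product must be 1, so the missing rate is 1 / 4.2609778035552 ≈ 0.2346879.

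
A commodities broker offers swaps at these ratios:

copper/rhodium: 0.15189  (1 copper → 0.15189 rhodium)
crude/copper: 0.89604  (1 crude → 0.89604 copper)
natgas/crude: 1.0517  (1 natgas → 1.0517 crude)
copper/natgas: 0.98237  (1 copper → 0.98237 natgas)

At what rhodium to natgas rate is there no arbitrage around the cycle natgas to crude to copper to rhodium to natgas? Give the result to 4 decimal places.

6.9864

Known legs of the cycle: 1.0517 × 0.89604 × 0.15189 = 0.14313586055652
For no arbitrage the full-cycle product must be 1, so the missing rate is 1 / 0.14313586055652 ≈ 6.986369.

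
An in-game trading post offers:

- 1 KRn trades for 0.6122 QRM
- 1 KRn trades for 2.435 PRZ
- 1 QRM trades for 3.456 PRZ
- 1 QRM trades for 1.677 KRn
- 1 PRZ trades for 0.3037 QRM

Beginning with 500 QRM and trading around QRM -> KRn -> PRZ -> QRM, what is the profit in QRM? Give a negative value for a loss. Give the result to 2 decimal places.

500 QRM × 1.677 = 838.5 KRn
838.5 KRn × 2.435 = 2041.7475 PRZ
2041.7475 PRZ × 0.3037 = 620.07871575 QRM
Net change: 620.07871575 − 500 = 120.07871575 QRM

120.08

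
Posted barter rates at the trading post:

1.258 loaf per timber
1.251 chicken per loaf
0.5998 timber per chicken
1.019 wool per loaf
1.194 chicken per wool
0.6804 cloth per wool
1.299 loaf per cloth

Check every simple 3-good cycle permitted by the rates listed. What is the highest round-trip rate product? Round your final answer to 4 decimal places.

timber→loaf→chicken→timber: 1.258 × 1.251 × 0.5998 = 0.94394
loaf→wool→cloth→loaf: 1.019 × 0.6804 × 1.299 = 0.90063
Maximum is timber→loaf→chicken→timber at 0.9439; no arbitrage — every cycle loses value.

0.9439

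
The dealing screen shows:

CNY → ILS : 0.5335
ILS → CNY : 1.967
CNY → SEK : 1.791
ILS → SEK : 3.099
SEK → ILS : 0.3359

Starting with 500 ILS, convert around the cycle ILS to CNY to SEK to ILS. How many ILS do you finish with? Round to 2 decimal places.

500 ILS × 1.967 = 983.5 CNY
983.5 CNY × 1.791 = 1761.4485 SEK
1761.4485 SEK × 0.3359 = 591.67055115 ILS

591.67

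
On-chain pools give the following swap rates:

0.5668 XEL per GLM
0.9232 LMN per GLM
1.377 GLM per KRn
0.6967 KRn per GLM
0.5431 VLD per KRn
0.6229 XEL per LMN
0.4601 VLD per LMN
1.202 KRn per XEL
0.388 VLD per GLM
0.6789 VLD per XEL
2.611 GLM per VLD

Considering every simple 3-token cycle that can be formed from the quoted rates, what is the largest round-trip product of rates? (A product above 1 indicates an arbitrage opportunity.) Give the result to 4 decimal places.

1.1091

VLD→GLM→LMN→VLD: 2.611 × 0.9232 × 0.4601 = 1.10906
VLD→GLM→XEL→VLD: 2.611 × 0.5668 × 0.6789 = 1.00471
VLD→GLM→KRn→VLD: 2.611 × 0.6967 × 0.5431 = 0.98794
GLM→XEL→KRn→GLM: 0.5668 × 1.202 × 1.377 = 0.93814
Maximum is VLD→GLM→LMN→VLD at 1.1091; arbitrage exists.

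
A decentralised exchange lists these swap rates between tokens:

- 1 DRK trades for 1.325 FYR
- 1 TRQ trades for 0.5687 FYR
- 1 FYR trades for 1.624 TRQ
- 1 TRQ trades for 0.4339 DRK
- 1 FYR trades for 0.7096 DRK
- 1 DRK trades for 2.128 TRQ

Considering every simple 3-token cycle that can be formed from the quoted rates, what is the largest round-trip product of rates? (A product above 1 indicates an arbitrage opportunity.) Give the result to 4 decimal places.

TRQ→DRK→FYR→TRQ: 0.4339 × 1.325 × 1.624 = 0.93367
TRQ→FYR→DRK→TRQ: 0.5687 × 0.7096 × 2.128 = 0.85875
Maximum is TRQ→DRK→FYR→TRQ at 0.9337; no arbitrage — every cycle loses value.

0.9337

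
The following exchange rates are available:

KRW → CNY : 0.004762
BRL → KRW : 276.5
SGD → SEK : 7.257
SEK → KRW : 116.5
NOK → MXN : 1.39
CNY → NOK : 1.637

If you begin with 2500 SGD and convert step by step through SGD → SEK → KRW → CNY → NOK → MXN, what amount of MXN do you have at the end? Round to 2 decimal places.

2500 SGD × 7.257 = 18142.5 SEK
18142.5 SEK × 116.5 = 2113601.25 KRW
2113601.25 KRW × 0.004762 = 10064.9691525 CNY
10064.9691525 CNY × 1.637 = 16476.3545026425 NOK
16476.3545026425 NOK × 1.39 = 22902.132758673075 MXN

22902.13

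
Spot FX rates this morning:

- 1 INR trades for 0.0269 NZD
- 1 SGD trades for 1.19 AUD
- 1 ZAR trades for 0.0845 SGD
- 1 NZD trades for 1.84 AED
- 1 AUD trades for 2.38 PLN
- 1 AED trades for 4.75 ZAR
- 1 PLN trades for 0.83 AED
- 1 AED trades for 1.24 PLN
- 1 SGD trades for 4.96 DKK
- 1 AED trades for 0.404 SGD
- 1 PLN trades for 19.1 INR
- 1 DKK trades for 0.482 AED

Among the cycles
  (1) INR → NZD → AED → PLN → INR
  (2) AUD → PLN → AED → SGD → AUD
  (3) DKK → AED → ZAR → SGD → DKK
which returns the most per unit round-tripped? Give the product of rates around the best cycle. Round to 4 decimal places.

(1) 0.0269 × 1.84 × 1.24 × 19.1 = 1.17226
(2) 2.38 × 0.83 × 0.404 × 1.19 = 0.94969
(3) 0.482 × 4.75 × 0.0845 × 4.96 = 0.95958
Highest is cycle (1) at 1.1723 (>1, arbitrage).

1.1723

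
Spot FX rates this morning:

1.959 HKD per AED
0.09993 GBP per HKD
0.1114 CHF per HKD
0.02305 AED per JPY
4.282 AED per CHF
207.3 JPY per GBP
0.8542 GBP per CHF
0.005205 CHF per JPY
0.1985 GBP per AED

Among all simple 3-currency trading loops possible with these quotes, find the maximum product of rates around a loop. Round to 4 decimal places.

AED→GBP→JPY→AED: 0.1985 × 207.3 × 0.02305 = 0.94849
HKD→CHF→AED→HKD: 0.1114 × 4.282 × 1.959 = 0.93447
CHF→GBP→JPY→CHF: 0.8542 × 207.3 × 0.005205 = 0.92168
Maximum is AED→GBP→JPY→AED at 0.9485; no arbitrage — every cycle loses value.

0.9485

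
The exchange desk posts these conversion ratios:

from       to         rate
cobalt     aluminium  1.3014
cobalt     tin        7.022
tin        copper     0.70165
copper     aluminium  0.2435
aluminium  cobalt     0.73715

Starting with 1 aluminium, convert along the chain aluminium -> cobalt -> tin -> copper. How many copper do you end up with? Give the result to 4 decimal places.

1 aluminium × 0.73715 = 0.73715 cobalt
0.73715 cobalt × 7.022 = 5.1762673 tin
5.1762673 tin × 0.70165 = 3.631927951045 copper

3.6319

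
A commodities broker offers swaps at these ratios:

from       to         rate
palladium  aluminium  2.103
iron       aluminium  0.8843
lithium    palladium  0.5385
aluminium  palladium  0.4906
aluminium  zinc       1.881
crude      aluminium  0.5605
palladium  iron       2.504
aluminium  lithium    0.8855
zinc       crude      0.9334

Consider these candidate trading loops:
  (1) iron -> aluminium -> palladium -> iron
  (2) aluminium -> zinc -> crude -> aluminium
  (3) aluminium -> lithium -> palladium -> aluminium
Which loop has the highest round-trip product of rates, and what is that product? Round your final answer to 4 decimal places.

(1) 0.8843 × 0.4906 × 2.504 = 1.08633
(2) 1.881 × 0.9334 × 0.5605 = 0.98408
(3) 0.8855 × 0.5385 × 2.103 = 1.00280
Highest is cycle (1) at 1.0863 (>1, arbitrage).

1.0863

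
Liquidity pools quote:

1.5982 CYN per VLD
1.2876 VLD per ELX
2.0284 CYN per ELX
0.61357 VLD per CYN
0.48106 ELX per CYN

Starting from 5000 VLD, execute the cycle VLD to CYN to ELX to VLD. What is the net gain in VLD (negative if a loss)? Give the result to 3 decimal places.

5000 VLD × 1.5982 = 7991 CYN
7991 CYN × 0.48106 = 3844.15046 ELX
3844.15046 ELX × 1.2876 = 4949.728132296 VLD
Net change: 4949.728132296 − 5000 = -50.271867704 VLD

-50.272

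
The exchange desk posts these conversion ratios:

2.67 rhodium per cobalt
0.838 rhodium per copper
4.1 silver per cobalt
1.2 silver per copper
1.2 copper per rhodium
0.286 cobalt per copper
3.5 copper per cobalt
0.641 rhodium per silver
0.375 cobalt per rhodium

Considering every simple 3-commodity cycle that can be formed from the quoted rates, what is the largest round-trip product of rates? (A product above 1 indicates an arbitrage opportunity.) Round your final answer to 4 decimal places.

1.0999

cobalt→copper→rhodium→cobalt: 3.5 × 0.838 × 0.375 = 1.09988
cobalt→silver→rhodium→cobalt: 4.1 × 0.641 × 0.375 = 0.98554
silver→rhodium→copper→silver: 0.641 × 1.2 × 1.2 = 0.92304
cobalt→rhodium→copper→cobalt: 2.67 × 1.2 × 0.286 = 0.91634
Maximum is cobalt→copper→rhodium→cobalt at 1.0999; arbitrage exists.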